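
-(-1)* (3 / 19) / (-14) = -3 / 266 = -0.01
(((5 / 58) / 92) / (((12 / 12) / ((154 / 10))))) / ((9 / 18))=77 / 2668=0.03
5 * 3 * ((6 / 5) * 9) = 162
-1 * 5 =-5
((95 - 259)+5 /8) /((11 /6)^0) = -1307 /8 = -163.38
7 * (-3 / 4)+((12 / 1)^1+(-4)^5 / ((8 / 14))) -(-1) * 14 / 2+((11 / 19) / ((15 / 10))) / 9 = -3648881 / 2052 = -1778.21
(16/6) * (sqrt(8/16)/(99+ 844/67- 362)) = -268 * sqrt(2)/50331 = -0.01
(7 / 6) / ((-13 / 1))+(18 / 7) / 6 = 0.34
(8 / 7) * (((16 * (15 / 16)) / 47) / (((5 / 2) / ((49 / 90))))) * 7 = 392 / 705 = 0.56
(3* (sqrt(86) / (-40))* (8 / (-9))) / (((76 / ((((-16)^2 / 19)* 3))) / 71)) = 4544* sqrt(86) / 1805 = 23.35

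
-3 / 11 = -0.27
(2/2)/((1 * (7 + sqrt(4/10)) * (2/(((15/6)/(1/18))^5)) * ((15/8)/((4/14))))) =2025000 - 405000 * sqrt(10)/7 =1842039.65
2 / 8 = 1 / 4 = 0.25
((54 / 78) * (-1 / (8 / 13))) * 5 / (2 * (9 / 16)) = -5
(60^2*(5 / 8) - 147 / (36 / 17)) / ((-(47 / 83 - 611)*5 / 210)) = 2171861 / 14476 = 150.03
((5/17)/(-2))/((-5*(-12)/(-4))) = 0.01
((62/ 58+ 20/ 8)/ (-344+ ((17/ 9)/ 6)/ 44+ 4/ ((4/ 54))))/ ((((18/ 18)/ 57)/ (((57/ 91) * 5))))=-3994905420/ 1818331697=-2.20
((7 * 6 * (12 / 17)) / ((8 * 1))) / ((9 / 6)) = 42 / 17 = 2.47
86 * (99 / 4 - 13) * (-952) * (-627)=603171492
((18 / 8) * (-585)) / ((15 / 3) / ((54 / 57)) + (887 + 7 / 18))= -1.47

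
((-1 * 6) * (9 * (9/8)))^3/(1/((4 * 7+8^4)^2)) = -15252328533627/4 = -3813082133406.75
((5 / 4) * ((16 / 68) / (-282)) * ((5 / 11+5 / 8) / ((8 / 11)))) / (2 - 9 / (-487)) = -231325 / 301600128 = -0.00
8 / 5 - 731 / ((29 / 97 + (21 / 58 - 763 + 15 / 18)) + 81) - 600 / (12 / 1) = -79935877 / 1689055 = -47.33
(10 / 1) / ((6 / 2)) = 10 / 3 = 3.33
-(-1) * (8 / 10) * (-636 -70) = -2824 / 5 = -564.80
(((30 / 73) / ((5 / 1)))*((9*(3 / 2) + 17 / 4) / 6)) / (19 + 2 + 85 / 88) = 1562 / 141109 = 0.01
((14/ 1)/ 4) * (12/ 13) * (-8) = -336/ 13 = -25.85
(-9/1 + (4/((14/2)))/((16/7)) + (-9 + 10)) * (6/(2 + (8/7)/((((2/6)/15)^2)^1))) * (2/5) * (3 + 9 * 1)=-0.10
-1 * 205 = -205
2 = 2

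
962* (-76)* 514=-37579568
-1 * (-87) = 87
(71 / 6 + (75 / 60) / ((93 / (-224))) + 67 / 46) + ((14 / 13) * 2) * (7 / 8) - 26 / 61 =13272963 / 1130818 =11.74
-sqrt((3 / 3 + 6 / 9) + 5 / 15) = -sqrt(2) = -1.41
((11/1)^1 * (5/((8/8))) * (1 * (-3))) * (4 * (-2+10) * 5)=-26400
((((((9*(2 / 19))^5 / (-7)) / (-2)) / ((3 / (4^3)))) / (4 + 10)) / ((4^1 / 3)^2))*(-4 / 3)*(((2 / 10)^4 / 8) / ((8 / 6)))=-0.00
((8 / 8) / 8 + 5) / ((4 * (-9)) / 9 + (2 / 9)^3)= -29889 / 23264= -1.28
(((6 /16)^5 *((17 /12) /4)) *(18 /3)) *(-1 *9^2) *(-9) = 3011499 /262144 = 11.49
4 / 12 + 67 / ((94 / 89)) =63.77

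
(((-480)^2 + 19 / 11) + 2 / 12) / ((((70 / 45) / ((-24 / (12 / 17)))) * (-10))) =155106555 / 308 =503592.71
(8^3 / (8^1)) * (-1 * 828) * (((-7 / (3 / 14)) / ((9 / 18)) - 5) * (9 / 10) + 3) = 15977088 / 5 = 3195417.60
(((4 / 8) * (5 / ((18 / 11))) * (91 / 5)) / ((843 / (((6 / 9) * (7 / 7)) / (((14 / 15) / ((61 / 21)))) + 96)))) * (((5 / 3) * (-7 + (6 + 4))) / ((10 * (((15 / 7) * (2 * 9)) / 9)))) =2061631 / 5462640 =0.38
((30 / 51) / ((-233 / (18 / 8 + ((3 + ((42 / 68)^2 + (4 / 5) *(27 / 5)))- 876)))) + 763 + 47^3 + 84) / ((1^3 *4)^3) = 599106436551 / 366313280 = 1635.50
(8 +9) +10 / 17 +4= 367 / 17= 21.59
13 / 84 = 0.15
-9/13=-0.69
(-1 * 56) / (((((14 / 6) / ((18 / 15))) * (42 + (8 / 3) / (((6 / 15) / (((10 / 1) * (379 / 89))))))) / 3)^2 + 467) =-727575534 / 585755544013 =-0.00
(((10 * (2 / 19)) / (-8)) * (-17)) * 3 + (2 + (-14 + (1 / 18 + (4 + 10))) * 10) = 3169 / 342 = 9.27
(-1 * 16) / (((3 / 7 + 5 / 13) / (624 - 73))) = -401128 / 37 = -10841.30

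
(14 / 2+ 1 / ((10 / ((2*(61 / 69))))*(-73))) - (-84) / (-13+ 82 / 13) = -5.55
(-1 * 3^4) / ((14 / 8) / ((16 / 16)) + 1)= -324 / 11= -29.45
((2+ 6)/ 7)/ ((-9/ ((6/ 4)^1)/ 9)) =-1.71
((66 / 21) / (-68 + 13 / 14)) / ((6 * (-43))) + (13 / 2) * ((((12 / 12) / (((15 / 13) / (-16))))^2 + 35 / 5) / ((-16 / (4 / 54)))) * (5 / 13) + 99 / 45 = -27826069 / 261642960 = -0.11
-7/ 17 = -0.41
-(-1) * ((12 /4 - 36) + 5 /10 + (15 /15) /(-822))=-13358 /411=-32.50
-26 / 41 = -0.63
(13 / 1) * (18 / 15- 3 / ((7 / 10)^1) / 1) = -40.11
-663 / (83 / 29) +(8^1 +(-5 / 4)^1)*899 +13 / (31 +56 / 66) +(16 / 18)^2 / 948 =39098895023525 / 6698447604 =5837.01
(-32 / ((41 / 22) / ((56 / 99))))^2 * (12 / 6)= 188.67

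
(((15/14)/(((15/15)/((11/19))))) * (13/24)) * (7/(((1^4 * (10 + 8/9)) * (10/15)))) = 19305/59584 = 0.32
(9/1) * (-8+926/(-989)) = -79542/989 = -80.43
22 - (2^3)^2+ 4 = -38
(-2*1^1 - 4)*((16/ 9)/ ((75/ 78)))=-832/ 75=-11.09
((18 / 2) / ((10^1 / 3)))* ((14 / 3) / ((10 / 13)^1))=819 / 50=16.38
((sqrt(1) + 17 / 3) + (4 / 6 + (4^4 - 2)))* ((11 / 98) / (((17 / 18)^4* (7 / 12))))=36951552 / 584647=63.20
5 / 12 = 0.42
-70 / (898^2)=-35 / 403202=-0.00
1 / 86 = 0.01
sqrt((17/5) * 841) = 29 * sqrt(85)/5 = 53.47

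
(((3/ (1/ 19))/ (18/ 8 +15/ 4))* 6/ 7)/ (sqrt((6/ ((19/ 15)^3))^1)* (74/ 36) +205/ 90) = -288530694/ 113345897 +32457510* sqrt(190)/ 113345897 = 1.40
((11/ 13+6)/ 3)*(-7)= -623/ 39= -15.97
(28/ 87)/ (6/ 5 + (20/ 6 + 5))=140/ 4147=0.03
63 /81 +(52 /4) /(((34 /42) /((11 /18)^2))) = 12439 /1836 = 6.78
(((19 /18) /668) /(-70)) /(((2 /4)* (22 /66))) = -19 /140280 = -0.00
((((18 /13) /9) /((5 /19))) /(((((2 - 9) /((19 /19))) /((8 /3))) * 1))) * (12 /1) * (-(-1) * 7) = -1216 /65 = -18.71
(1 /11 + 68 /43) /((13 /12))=9492 /6149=1.54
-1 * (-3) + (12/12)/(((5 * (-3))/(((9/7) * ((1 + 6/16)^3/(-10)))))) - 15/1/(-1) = 3229593/179200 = 18.02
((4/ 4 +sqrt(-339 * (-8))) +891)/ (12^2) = sqrt(678)/ 72 +223/ 36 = 6.56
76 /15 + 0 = 76 /15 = 5.07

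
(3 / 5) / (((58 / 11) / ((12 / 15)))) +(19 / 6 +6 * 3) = 92471 / 4350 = 21.26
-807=-807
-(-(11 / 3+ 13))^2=-2500 / 9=-277.78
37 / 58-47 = -2689 / 58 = -46.36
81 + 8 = 89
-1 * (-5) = 5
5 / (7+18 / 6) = 1 / 2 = 0.50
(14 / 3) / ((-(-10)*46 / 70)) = 49 / 69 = 0.71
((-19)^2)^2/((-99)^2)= 130321/9801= 13.30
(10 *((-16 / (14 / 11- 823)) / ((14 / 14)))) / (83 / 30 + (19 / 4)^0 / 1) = 17600 / 340469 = 0.05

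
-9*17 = -153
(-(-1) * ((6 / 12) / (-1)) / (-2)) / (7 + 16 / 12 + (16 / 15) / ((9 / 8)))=135 / 5012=0.03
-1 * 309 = -309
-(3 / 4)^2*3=-27 / 16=-1.69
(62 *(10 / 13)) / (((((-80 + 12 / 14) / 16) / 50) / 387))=-671832000 / 3601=-186568.18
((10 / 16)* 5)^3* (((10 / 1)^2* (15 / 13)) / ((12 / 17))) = 33203125 / 6656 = 4988.45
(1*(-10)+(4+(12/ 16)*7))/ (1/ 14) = -21/ 2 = -10.50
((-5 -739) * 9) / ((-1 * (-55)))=-6696 / 55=-121.75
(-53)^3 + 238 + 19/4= -594537/4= -148634.25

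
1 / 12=0.08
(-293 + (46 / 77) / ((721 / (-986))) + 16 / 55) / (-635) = 0.46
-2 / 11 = -0.18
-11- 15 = -26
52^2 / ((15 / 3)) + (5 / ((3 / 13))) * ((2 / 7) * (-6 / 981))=18567068 / 34335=540.76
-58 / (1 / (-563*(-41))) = -1338814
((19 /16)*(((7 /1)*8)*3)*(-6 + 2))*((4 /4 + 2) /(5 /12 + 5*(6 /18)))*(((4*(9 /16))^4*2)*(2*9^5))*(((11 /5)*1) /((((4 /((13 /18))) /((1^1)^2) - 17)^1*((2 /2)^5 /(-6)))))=-596836372703571 /74500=-8011226479.24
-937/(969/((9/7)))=-2811/2261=-1.24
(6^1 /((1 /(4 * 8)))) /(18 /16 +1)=1536 /17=90.35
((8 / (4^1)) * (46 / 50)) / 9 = 46 / 225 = 0.20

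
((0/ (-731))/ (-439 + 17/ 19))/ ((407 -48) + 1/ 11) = 0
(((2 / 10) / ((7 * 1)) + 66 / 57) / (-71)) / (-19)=789 / 897085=0.00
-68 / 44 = -17 / 11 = -1.55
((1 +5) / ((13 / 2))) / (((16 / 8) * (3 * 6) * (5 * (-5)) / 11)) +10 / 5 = 1939 / 975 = 1.99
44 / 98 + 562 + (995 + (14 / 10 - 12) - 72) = 361338 / 245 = 1474.85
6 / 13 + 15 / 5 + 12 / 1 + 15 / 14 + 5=21.53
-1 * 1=-1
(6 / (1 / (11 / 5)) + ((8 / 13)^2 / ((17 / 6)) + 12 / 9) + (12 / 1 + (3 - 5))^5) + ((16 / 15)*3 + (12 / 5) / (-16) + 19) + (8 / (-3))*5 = 1149468725 / 11492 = 100023.38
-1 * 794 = -794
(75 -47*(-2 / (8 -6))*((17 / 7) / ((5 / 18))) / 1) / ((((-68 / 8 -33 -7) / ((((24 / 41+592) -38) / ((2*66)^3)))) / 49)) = -451156027 / 3811238640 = -0.12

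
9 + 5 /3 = 32 /3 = 10.67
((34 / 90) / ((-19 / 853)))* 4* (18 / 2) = -58004 / 95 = -610.57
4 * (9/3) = 12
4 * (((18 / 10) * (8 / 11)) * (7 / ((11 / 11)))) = 2016 / 55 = 36.65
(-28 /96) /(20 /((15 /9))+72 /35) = -245 /11808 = -0.02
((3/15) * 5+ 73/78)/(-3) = -151/234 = -0.65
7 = 7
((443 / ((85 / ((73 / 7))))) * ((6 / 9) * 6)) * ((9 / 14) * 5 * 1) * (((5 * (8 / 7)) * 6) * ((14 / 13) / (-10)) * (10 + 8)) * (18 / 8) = -1131606288 / 10829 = -104497.76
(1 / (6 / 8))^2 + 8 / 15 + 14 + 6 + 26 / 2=1589 / 45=35.31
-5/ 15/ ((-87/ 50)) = 50/ 261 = 0.19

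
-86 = -86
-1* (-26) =26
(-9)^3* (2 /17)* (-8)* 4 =46656 /17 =2744.47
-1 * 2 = -2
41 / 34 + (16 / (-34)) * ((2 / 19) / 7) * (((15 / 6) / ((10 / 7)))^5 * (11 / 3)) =48373 / 62016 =0.78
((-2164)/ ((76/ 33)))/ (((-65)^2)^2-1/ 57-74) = -53559/ 1017481406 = -0.00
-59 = -59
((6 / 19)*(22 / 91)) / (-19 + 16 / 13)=-4 / 931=-0.00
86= 86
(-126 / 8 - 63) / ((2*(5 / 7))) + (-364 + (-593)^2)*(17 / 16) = 5970963 / 16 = 373185.19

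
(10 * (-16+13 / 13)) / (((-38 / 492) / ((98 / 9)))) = 401800 / 19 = 21147.37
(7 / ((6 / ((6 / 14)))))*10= 5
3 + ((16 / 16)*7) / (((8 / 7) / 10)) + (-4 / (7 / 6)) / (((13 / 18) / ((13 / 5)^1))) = 7267 / 140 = 51.91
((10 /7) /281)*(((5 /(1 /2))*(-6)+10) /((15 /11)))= -1100 /5901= -0.19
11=11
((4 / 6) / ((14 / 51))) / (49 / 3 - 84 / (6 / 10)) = -51 / 2597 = -0.02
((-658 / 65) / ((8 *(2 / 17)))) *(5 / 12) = -5593 / 1248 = -4.48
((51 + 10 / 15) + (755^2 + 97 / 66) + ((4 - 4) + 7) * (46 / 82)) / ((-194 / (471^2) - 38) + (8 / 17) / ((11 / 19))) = -1939253794755237 / 126502924544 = -15329.72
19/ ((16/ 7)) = 133/ 16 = 8.31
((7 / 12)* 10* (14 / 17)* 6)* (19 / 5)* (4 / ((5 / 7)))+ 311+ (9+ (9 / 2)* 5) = 162497 / 170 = 955.86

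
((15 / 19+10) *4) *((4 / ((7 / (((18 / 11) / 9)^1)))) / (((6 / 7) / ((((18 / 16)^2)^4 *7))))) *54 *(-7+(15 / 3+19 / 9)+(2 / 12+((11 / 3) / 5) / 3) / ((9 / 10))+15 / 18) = 1558028236905 / 219152384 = 7109.34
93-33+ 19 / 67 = 4039 / 67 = 60.28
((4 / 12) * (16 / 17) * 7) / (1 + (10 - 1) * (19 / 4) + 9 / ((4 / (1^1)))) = 56 / 1173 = 0.05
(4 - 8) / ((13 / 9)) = -36 / 13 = -2.77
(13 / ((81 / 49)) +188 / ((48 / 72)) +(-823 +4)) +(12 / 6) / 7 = -299858 / 567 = -528.85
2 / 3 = 0.67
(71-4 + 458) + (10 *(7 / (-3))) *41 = -1295 / 3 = -431.67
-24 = -24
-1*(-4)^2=-16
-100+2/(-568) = -100.00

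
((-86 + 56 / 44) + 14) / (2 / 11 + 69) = -1.02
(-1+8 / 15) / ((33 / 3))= -7 / 165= -0.04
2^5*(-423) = -13536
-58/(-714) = 29/357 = 0.08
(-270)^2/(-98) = -36450/49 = -743.88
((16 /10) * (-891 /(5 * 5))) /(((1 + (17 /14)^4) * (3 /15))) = -273829248 /3048425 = -89.83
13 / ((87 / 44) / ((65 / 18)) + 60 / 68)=316030 / 34761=9.09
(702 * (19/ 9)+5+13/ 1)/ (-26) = -750/ 13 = -57.69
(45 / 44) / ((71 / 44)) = 0.63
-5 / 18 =-0.28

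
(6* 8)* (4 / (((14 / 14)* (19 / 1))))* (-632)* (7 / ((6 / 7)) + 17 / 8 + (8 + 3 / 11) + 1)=-26114240 / 209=-124948.52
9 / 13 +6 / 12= 31 / 26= 1.19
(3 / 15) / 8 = 0.02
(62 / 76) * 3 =93 / 38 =2.45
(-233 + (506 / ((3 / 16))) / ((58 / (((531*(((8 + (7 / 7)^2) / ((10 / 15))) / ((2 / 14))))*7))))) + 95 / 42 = 19906127329 / 1218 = 16343290.09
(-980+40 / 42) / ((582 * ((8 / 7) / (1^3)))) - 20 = -18745 / 873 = -21.47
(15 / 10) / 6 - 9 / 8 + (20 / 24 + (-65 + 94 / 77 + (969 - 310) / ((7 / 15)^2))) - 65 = 37478173 / 12936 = 2897.20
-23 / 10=-2.30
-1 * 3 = -3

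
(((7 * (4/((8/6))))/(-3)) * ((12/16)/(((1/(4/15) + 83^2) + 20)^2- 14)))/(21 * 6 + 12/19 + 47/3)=-4788/6201488727047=-0.00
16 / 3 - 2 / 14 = 109 / 21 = 5.19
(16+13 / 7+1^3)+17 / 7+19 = 282 / 7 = 40.29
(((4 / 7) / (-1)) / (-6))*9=6 / 7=0.86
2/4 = 0.50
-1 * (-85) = 85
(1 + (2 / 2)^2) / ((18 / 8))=8 / 9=0.89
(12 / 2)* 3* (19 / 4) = 171 / 2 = 85.50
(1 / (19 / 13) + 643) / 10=64.37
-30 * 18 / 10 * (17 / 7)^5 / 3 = -25557426 / 16807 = -1520.64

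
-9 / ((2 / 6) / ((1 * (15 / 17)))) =-405 / 17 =-23.82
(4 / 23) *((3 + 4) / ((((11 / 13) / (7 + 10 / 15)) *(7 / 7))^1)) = 364 / 33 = 11.03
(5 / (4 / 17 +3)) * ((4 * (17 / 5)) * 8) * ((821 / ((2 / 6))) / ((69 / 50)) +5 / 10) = 379736752 / 1265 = 300187.16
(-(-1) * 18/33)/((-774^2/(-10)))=5/549153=0.00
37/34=1.09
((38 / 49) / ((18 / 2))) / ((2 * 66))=19 / 29106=0.00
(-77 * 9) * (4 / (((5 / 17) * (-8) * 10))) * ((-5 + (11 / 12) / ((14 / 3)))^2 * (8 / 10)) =121783563 / 56000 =2174.71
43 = 43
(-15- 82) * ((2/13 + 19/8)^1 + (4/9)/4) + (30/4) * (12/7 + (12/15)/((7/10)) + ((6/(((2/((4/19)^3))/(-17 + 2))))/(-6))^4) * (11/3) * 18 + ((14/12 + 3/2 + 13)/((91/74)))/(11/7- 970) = 1158.21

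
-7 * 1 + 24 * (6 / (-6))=-31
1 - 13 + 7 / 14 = -23 / 2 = -11.50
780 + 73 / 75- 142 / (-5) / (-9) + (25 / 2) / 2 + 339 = 1010761 / 900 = 1123.07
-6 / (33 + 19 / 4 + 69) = -24 / 427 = -0.06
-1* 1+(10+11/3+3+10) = 77/3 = 25.67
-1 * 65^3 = -274625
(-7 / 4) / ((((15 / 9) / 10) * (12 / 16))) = -14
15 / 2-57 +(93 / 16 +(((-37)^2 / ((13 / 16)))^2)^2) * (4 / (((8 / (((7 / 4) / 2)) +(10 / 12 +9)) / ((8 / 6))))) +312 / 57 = 1959410080888652965167 / 864998446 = 2265218035881.48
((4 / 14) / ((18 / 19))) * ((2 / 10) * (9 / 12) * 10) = 19 / 42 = 0.45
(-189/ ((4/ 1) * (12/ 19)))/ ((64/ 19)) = -22.21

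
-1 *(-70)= 70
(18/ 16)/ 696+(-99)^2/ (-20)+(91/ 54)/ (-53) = -6508107959/ 13279680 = -490.08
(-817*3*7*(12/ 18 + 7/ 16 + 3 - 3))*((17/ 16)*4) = -5152819/ 64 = -80512.80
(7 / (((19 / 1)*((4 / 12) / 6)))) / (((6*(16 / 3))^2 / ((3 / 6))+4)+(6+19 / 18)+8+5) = 2268 / 708643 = 0.00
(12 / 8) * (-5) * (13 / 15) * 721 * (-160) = 749840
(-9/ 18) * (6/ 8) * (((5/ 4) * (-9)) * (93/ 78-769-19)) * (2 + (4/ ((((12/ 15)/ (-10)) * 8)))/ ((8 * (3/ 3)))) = -8285085/ 2048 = -4045.45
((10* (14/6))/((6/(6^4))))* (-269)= -1355760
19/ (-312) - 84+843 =758.94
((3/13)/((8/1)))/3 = 1/104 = 0.01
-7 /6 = -1.17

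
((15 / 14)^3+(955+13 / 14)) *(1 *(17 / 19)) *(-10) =-223247655 / 26068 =-8564.05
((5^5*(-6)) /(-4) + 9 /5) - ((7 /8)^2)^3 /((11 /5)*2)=135216963287 /28835840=4689.20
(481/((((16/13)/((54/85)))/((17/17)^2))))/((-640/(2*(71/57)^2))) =-94564119/78553600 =-1.20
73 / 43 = 1.70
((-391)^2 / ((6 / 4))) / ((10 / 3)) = 152881 / 5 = 30576.20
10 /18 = 5 /9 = 0.56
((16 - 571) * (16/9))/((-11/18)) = 1614.55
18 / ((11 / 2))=36 / 11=3.27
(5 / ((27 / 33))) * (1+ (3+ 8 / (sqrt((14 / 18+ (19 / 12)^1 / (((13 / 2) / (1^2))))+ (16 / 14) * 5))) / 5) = 8 * sqrt(2008006) / 3009+ 88 / 9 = 13.55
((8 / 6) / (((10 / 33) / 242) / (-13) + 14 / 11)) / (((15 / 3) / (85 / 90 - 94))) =-11593010 / 594549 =-19.50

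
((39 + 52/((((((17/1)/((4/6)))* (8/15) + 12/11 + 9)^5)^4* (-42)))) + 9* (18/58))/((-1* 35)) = -5065358977080320682984642963946663509277388861413455900721473027002/4242029176350268558770142416216967456258005641357198252987344737315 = -1.19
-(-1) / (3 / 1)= 1 / 3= 0.33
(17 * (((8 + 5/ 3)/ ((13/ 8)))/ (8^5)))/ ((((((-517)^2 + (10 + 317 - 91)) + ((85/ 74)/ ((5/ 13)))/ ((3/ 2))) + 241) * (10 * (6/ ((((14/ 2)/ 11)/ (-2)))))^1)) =-127687/ 2089098274897920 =-0.00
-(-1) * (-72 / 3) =-24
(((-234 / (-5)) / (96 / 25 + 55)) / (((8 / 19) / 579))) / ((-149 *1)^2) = 6435585 / 130630684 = 0.05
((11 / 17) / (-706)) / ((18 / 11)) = -121 / 216036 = -0.00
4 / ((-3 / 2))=-8 / 3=-2.67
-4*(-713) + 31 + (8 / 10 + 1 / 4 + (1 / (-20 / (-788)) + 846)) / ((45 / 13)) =2825177 / 900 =3139.09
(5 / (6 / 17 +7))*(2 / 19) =34 / 475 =0.07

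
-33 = -33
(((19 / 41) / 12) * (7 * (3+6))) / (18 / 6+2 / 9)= 3591 / 4756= 0.76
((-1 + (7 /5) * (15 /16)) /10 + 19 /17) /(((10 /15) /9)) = 16875 /1088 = 15.51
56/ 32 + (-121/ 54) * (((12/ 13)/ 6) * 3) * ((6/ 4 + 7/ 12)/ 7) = 7087/ 4914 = 1.44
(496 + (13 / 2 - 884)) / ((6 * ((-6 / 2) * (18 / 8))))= 763 / 81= 9.42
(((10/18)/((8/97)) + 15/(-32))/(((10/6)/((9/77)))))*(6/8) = 3249/9856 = 0.33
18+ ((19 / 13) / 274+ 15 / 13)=68245 / 3562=19.16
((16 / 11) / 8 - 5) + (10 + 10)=167 / 11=15.18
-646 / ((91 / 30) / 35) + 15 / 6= -193735 / 26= -7451.35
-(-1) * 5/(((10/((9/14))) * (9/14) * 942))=1/1884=0.00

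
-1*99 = -99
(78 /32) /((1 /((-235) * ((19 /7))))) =-174135 /112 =-1554.78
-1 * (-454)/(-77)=-454/77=-5.90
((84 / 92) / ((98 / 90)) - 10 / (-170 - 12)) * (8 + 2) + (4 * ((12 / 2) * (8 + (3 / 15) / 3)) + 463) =6964819 / 10465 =665.53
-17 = -17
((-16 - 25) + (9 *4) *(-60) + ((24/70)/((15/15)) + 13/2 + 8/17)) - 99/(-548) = -715214533/326060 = -2193.51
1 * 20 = 20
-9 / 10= -0.90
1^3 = 1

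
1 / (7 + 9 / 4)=0.11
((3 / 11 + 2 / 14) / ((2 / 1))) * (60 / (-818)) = -480 / 31493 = -0.02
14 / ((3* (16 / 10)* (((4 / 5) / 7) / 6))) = 1225 / 8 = 153.12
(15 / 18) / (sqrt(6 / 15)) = 5 * sqrt(10) / 12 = 1.32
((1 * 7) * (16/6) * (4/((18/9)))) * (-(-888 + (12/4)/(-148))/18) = 204442/111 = 1841.82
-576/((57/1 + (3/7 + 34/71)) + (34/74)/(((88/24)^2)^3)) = -18764487491904/1886470605781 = -9.95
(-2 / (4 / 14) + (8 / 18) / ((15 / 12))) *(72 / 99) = -2392 / 495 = -4.83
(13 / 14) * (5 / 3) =1.55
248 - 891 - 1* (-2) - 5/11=-7056/11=-641.45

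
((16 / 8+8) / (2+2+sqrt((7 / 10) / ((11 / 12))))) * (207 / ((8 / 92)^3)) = 692606475 / 838 -12592845 * sqrt(2310) / 3352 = 645937.59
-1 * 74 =-74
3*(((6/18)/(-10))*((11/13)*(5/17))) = -0.02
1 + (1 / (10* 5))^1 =51 / 50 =1.02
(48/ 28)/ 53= 12/ 371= 0.03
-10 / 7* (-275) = 2750 / 7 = 392.86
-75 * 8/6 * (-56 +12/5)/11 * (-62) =-30210.91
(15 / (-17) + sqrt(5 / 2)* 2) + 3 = 36 / 17 + sqrt(10) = 5.28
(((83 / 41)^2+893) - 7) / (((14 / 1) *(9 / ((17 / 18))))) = 6.67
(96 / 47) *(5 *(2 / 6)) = 160 / 47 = 3.40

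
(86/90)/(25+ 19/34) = 1462/39105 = 0.04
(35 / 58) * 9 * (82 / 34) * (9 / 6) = 38745 / 1972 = 19.65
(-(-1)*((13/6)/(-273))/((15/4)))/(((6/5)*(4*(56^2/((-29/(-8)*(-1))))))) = 29/56899584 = 0.00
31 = 31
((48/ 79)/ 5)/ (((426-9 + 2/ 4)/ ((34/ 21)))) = 1088/ 2308775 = 0.00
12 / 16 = 3 / 4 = 0.75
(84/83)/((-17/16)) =-1344/1411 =-0.95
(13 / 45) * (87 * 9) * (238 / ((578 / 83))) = 657111 / 85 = 7730.72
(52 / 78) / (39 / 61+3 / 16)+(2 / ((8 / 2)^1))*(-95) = -226091 / 4842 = -46.69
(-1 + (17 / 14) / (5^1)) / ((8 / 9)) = -477 / 560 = -0.85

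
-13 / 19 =-0.68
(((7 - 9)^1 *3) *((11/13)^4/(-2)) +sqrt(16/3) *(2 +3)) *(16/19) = 702768/542659 +320 *sqrt(3)/57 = 11.02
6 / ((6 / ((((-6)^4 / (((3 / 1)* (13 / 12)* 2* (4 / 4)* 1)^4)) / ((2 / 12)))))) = 124416 / 28561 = 4.36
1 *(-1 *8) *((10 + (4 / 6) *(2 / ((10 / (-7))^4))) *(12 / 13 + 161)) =-65171642 / 4875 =-13368.54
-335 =-335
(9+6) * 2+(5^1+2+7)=44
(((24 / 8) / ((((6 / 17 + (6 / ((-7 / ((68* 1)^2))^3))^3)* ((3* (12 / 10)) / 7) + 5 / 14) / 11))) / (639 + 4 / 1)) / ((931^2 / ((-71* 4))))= 0.00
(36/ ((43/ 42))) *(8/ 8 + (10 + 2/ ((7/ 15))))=23112/ 43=537.49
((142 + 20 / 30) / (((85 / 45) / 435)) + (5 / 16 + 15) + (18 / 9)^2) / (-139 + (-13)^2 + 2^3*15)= 2980631 / 13600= 219.16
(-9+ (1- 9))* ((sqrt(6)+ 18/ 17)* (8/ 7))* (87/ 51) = -232* sqrt(6)/ 7- 4176/ 119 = -116.28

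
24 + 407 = 431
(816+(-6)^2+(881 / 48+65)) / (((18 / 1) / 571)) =25636187 / 864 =29671.51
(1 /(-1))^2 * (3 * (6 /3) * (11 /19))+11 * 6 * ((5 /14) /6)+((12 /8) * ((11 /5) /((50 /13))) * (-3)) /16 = 7704829 /1064000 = 7.24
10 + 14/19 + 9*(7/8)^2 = 17.63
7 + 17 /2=31 /2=15.50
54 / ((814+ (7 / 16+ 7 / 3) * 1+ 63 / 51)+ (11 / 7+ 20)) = 308448 / 4795667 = 0.06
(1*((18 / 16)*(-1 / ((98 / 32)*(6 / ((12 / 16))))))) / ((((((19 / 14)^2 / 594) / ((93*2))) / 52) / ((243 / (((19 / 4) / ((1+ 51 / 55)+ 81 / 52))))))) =-875749577904 / 34295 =-25535780.08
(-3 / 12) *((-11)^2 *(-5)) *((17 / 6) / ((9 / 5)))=51425 / 216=238.08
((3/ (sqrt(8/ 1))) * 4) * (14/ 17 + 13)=705 * sqrt(2)/ 17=58.65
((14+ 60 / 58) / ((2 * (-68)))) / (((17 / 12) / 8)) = -5232 / 8381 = -0.62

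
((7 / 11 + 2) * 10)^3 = 24389000 / 1331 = 18323.82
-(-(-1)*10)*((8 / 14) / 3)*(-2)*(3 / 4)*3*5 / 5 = 60 / 7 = 8.57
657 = 657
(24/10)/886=6/2215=0.00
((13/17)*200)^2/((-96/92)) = -19435000/867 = -22416.38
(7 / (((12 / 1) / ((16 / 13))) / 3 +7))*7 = 196 / 41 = 4.78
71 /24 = 2.96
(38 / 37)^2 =1.05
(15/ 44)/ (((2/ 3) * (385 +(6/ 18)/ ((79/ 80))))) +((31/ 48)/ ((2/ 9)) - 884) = -5664789893/ 6429280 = -881.09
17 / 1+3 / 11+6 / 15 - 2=862 / 55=15.67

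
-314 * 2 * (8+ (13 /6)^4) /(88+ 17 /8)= -12223706 /58401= -209.31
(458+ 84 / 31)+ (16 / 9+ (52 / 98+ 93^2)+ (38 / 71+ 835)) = 9655503062 / 970641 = 9947.55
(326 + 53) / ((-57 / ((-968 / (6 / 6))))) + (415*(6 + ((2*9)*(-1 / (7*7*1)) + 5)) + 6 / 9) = 30302845 / 2793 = 10849.57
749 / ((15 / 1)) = 749 / 15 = 49.93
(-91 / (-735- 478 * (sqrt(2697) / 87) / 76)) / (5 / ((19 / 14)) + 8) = 26608324470 / 2511027775313- 7851389 * sqrt(2697) / 7533083325939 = 0.01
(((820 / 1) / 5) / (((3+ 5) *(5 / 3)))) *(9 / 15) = 369 / 50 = 7.38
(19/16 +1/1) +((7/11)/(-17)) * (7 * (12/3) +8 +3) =2177/2992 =0.73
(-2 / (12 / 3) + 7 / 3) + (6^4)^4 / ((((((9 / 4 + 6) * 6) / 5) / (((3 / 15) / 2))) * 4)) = 470184984697 / 66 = 7124014919.65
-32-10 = -42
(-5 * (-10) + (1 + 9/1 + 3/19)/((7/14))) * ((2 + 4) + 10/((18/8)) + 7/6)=7348/9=816.44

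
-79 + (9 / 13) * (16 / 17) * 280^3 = 3161070541 / 221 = 14303486.61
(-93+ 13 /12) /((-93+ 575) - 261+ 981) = -1103 /14424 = -0.08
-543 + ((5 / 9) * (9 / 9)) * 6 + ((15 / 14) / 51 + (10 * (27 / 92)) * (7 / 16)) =-141455611 / 262752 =-538.36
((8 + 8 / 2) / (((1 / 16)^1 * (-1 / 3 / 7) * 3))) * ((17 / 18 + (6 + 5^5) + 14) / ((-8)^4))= -396389 / 384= -1032.26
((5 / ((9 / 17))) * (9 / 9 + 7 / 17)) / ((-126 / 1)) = -20 / 189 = -0.11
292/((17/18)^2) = 327.36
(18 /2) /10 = 9 /10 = 0.90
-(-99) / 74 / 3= 33 / 74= 0.45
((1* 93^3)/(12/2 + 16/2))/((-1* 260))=-804357/3640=-220.98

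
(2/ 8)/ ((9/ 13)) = 13/ 36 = 0.36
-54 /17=-3.18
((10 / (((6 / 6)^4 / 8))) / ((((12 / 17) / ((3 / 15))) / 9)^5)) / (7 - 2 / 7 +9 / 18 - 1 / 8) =2415176757 / 1985000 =1216.71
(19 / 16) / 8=19 / 128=0.15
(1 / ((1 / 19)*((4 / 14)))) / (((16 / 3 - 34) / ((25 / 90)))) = -665 / 1032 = -0.64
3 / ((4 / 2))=3 / 2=1.50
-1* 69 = -69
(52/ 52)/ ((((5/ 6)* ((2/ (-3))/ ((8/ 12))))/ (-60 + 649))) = -3534/ 5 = -706.80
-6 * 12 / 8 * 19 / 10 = -171 / 10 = -17.10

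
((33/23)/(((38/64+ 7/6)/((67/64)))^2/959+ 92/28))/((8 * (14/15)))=547958763/9377949712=0.06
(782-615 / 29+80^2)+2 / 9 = 1869025 / 261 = 7161.02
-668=-668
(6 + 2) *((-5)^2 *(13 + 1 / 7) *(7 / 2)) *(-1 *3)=-27600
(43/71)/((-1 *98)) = -43/6958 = -0.01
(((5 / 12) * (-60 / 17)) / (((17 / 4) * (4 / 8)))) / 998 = -100 / 144211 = -0.00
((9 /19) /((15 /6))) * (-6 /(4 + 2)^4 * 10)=-1 /114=-0.01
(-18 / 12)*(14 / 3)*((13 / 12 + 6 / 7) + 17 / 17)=-247 / 12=-20.58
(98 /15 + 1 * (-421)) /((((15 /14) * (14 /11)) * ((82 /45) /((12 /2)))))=-205161 /205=-1000.79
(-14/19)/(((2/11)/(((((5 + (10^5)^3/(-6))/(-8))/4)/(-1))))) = 38499999999998845/1824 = 21107456140350.24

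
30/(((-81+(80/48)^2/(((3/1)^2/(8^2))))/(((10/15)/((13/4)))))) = -6480/64493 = -0.10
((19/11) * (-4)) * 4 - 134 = -1778/11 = -161.64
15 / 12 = 5 / 4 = 1.25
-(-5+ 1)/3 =4/3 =1.33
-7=-7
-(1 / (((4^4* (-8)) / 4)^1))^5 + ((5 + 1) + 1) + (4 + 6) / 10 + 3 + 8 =668503069687809 / 35184372088832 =19.00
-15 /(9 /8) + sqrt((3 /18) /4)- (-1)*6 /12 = -77 /6 + sqrt(6) /12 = -12.63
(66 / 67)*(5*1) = 330 / 67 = 4.93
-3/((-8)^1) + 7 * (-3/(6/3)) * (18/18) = -81/8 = -10.12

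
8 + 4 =12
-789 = -789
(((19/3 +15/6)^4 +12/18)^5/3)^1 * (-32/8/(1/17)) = -520240399493164234317672332874790625/2742118830047232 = -189722047707248078144.14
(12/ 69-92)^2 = 4460544/ 529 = 8432.03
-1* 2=-2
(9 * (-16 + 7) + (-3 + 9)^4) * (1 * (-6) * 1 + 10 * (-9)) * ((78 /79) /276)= -758160 /1817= -417.26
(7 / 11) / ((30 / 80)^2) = 448 / 99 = 4.53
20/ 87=0.23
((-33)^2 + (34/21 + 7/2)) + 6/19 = 873359/798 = 1094.43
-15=-15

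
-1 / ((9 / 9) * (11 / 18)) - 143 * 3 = -4737 / 11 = -430.64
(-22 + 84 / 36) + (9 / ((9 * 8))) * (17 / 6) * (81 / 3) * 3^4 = 36235 / 48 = 754.90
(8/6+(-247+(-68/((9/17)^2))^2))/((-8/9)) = -384589285/5832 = -65944.66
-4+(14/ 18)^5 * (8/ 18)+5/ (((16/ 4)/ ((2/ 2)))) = -5576939/ 2125764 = -2.62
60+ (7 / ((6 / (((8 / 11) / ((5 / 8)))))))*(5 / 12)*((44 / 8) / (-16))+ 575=22853 / 36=634.81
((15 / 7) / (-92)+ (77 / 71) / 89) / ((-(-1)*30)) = -45197 / 122083080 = -0.00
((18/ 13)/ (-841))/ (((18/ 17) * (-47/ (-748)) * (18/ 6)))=-12716/ 1541553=-0.01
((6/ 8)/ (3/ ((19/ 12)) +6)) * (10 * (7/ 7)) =19/ 20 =0.95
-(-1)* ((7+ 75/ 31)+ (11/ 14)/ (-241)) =984867/ 104594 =9.42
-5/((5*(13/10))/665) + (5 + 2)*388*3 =99274/13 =7636.46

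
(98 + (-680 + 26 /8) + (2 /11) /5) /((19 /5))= -127317 /836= -152.29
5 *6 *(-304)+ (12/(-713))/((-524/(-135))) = -851835765/93403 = -9120.00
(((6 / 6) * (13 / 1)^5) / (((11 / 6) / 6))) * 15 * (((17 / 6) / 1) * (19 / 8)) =5396743755 / 44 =122653267.16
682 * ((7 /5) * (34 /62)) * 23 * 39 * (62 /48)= 12133121 /20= 606656.05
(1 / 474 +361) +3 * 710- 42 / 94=55484591 / 22278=2490.56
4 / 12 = 1 / 3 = 0.33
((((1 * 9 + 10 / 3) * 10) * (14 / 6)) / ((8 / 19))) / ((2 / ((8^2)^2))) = 12597760 / 9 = 1399751.11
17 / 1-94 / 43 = 637 / 43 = 14.81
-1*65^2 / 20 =-845 / 4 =-211.25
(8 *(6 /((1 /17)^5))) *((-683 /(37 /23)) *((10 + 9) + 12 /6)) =-22482969881904 /37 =-607647834646.05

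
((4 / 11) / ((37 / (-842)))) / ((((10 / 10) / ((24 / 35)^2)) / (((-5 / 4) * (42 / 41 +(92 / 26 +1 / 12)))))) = 1201042272 / 53148095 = 22.60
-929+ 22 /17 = -15771 /17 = -927.71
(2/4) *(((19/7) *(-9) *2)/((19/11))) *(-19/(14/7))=1881/14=134.36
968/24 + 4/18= 365/9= 40.56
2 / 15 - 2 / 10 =-1 / 15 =-0.07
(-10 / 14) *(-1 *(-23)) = -115 / 7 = -16.43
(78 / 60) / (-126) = -13 / 1260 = -0.01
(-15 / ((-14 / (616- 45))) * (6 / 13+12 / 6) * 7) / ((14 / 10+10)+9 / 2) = 456800 / 689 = 662.99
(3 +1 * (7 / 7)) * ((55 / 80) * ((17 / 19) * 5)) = 935 / 76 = 12.30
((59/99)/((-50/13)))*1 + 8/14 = 14431/34650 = 0.42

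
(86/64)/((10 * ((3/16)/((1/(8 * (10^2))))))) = 43/48000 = 0.00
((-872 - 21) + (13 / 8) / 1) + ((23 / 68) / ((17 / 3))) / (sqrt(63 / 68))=-7131 / 8 + 23 *sqrt(119) / 4046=-891.31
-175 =-175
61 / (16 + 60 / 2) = 61 / 46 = 1.33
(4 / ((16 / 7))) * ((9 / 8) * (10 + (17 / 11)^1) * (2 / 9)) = 889 / 176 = 5.05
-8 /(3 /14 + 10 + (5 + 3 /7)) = -112 /219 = -0.51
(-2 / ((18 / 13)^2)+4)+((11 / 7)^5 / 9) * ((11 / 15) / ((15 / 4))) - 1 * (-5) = 8.16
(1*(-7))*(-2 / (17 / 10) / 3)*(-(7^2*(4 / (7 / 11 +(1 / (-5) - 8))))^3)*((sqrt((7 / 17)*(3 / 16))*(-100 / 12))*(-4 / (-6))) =-17127120828125*sqrt(357) / 4388656896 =-73737.23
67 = 67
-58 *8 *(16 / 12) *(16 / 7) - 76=-31292 / 21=-1490.10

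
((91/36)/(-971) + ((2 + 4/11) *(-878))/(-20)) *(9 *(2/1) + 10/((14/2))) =6782622158/3364515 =2015.93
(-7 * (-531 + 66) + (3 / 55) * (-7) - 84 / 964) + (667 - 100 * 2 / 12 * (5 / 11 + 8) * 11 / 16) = 405566527 / 106040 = 3824.66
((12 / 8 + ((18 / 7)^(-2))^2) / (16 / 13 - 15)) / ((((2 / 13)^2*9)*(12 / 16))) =-351223405 / 507349008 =-0.69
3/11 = 0.27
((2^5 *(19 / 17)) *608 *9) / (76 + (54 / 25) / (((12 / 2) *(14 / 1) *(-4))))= 2575.28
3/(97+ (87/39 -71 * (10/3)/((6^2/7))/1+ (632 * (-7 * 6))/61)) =-128466/16355233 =-0.01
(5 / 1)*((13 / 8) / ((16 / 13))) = 845 / 128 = 6.60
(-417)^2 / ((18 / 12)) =115926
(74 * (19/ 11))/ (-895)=-1406/ 9845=-0.14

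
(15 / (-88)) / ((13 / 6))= -45 / 572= -0.08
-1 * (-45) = 45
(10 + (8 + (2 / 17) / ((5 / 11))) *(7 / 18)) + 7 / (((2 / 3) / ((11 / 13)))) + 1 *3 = 55463 / 2210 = 25.10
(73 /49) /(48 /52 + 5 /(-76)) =72124 /41503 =1.74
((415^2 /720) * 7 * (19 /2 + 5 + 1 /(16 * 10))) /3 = 8096.47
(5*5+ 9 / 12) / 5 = 103 / 20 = 5.15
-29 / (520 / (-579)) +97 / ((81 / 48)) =1260397 / 14040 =89.77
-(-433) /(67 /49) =21217 /67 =316.67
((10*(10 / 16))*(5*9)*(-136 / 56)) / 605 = -3825 / 3388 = -1.13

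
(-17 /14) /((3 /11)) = -4.45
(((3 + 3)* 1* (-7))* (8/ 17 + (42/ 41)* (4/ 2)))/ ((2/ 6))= -221256/ 697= -317.44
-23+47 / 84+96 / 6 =-541 / 84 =-6.44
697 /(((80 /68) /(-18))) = -106641 /10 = -10664.10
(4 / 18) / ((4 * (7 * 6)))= 1 / 756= 0.00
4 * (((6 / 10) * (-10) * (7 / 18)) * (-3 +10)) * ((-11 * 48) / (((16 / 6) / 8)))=103488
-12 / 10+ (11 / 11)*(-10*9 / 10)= -51 / 5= -10.20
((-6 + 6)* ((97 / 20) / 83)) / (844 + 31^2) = 0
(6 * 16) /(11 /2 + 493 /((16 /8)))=8 /21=0.38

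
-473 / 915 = -0.52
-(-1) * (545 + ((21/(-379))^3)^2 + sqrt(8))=2 * sqrt(2) + 1615220292372194066/2963706958323721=547.83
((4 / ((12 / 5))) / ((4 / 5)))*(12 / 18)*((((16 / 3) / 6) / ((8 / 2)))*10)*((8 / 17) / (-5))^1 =-400 / 1377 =-0.29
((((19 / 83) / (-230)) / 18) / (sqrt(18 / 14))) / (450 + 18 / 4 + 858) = -19 * sqrt(7) / 1353003750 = -0.00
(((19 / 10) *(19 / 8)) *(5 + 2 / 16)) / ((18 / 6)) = 14801 / 1920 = 7.71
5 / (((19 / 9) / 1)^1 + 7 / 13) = 1.89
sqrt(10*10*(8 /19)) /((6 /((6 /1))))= 20*sqrt(38) /19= 6.49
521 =521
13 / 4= 3.25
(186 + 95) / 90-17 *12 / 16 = -1733 / 180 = -9.63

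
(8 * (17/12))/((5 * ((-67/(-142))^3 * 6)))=48675896/13534335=3.60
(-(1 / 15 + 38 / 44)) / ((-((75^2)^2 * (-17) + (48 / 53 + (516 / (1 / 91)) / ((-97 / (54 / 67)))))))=-105745229 / 61140732241213350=-0.00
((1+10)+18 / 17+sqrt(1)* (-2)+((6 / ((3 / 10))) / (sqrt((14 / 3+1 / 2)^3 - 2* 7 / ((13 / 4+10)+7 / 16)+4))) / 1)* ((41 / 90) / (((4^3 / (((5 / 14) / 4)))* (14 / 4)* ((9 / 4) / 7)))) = 205* sqrt(973098906) / 6718381488+779 / 137088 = 0.01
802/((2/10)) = 4010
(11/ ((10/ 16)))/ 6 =44/ 15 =2.93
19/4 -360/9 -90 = -501/4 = -125.25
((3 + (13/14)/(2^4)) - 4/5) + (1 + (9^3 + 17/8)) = 734.38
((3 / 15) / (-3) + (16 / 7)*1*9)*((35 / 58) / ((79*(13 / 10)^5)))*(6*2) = 430600000 / 850632263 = 0.51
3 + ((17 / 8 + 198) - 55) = 1185 / 8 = 148.12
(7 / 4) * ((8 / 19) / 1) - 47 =-879 / 19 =-46.26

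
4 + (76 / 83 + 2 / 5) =2206 / 415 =5.32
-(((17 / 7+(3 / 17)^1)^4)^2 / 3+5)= -85892311546174513615 / 120641560414902723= -711.96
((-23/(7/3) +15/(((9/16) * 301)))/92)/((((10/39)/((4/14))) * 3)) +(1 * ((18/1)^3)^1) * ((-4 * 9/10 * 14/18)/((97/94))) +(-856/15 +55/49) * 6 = -4557890105113/282043020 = -16160.27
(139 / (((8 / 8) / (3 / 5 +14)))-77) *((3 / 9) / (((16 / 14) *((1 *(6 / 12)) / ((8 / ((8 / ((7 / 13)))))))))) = 79723 / 130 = 613.25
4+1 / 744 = 2977 / 744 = 4.00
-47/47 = -1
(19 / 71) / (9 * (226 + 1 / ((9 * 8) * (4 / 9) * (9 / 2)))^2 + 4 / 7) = 306432 / 526411635761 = 0.00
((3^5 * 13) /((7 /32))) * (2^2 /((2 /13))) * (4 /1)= 10513152 /7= 1501878.86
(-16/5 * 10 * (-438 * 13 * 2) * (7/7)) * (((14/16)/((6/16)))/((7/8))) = 971776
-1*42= -42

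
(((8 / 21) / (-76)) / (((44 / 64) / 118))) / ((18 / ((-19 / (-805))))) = -0.00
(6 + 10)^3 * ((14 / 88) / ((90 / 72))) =28672 / 55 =521.31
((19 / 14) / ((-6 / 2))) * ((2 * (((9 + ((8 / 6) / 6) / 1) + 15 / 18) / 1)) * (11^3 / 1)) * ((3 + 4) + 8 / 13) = -92216.85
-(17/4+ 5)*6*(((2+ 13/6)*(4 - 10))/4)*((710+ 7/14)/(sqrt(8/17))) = 3943275*sqrt(34)/64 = 359266.36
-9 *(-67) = 603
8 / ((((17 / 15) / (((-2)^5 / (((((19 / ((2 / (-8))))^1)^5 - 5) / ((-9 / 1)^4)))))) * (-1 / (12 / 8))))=-12597120 / 14367977159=-0.00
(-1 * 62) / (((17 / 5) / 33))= -10230 / 17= -601.76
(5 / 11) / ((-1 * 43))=-5 / 473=-0.01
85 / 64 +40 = 2645 / 64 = 41.33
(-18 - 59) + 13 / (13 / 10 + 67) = -52461 / 683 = -76.81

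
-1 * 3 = -3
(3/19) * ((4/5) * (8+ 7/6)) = 22/19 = 1.16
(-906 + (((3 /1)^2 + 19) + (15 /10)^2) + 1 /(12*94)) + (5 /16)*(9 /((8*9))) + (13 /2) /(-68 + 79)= -173735653 /198528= -875.12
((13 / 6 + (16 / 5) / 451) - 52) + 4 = -620029 / 13530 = -45.83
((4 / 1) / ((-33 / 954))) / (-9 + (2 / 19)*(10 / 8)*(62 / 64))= 1546752 / 118679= 13.03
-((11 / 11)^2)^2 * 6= -6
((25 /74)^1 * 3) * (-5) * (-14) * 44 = 115500 /37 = 3121.62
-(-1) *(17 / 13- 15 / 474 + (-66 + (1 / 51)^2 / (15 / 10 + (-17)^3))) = -3396643534597 / 52478925642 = -64.72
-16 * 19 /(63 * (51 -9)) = -0.11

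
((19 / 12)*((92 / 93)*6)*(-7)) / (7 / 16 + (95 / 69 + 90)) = -2251424 / 3142253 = -0.72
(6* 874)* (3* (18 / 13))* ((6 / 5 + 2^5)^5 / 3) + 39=11898045581554167 / 40625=292874968161.33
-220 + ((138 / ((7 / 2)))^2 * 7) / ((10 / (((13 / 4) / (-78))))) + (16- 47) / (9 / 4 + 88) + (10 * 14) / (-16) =-274.44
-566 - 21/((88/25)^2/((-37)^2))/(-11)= -30246019/85184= -355.07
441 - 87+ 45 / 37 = 13143 / 37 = 355.22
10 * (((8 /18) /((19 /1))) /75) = 8 /2565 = 0.00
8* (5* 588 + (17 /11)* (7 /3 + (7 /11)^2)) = 94050544 /3993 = 23553.86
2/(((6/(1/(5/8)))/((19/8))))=19/15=1.27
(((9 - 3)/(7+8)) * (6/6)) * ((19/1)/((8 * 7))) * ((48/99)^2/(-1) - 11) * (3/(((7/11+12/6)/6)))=-46493/4466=-10.41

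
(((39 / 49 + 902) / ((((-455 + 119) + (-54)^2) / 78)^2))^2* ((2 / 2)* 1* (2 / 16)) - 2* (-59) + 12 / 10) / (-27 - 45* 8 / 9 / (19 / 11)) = -1488318264962701371 / 625819181164240000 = -2.38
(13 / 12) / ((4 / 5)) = 65 / 48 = 1.35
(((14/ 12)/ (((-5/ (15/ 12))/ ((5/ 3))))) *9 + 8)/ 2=29/ 16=1.81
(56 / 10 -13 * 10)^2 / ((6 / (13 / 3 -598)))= -344520202 / 225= -1531200.90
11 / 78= 0.14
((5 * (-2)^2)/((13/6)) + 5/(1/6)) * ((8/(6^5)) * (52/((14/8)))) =680/567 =1.20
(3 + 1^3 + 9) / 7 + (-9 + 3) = -29 / 7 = -4.14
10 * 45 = 450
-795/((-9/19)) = 5035/3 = 1678.33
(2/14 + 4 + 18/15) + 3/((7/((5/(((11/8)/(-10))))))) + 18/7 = -2953/385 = -7.67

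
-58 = -58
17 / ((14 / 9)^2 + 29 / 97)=133569 / 21361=6.25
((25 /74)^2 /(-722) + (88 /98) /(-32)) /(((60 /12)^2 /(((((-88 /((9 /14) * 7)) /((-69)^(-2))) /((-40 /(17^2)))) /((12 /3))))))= -2298419222121 /12108120500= -189.82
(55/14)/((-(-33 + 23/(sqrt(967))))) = 1265 * sqrt(967)/14735476 + 1755105/14735476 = 0.12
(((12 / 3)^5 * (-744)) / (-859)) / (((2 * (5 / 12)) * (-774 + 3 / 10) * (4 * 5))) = -761856 / 11076805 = -0.07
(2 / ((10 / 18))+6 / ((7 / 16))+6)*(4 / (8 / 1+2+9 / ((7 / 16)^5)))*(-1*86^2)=-1206.87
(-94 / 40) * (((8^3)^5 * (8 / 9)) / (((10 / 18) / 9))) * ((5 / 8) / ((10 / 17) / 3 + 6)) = -47439528692023296 / 395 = -120100072638033.66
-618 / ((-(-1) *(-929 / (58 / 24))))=1.61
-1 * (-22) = 22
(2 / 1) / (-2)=-1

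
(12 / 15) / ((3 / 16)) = 64 / 15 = 4.27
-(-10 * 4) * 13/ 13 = 40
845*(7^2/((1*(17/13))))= 31662.65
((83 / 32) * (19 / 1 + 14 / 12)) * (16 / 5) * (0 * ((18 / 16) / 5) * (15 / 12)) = 0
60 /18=10 /3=3.33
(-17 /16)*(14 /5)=-119 /40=-2.98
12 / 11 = 1.09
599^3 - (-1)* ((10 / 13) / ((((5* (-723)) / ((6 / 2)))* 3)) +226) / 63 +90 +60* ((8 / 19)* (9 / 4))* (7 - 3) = 2418003447540175 / 11250603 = 214922119.96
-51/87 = -17/29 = -0.59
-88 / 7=-12.57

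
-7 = -7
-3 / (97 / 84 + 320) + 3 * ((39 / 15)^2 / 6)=3.37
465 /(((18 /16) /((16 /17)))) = 19840 /51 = 389.02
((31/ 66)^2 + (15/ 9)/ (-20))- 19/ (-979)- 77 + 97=20.16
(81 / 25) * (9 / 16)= 729 / 400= 1.82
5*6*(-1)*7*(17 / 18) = -595 / 3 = -198.33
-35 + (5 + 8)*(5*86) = 5555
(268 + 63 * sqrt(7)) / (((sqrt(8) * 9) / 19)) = 133 * sqrt(14) / 4 + 1273 * sqrt(2) / 9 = 324.44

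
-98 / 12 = -49 / 6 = -8.17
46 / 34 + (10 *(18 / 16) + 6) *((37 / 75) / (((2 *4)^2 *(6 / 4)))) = 235267 / 163200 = 1.44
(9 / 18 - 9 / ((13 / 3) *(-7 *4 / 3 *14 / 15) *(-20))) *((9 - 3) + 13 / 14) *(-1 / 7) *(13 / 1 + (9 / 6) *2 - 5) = -10615583 / 1997632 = -5.31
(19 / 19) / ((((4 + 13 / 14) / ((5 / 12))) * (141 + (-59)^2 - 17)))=1 / 42642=0.00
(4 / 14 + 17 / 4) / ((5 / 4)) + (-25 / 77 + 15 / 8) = 15951 / 3080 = 5.18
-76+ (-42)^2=1688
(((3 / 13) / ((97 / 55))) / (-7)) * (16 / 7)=-2640 / 61789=-0.04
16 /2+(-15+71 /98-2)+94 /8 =3.47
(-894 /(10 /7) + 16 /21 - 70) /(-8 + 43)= -72979 /3675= -19.86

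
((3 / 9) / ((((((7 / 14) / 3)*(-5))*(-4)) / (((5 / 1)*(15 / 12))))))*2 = 5 / 4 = 1.25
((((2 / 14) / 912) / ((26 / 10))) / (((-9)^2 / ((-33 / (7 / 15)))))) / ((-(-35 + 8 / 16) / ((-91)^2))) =-3575 / 283176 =-0.01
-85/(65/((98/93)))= -1666/1209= -1.38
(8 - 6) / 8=1 / 4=0.25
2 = 2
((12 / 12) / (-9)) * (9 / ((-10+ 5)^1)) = 1 / 5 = 0.20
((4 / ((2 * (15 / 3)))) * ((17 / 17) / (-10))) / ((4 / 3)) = -3 / 100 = -0.03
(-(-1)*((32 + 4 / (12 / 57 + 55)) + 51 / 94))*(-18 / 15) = -1929621 / 49303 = -39.14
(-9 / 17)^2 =81 / 289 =0.28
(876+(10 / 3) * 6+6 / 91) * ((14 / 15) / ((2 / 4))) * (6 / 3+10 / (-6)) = 326168 / 585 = 557.55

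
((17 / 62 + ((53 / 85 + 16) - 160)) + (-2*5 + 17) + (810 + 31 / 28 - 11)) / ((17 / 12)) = 146970837 / 313565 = 468.71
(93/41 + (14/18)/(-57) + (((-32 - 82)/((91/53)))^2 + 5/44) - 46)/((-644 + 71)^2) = 33449953317749/2516204454711948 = 0.01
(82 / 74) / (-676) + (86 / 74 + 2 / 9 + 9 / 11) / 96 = 316519 / 14857128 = 0.02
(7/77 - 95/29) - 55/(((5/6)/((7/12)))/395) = -9704417/638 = -15210.68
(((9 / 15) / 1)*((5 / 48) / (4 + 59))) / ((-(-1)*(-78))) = -1 / 78624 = -0.00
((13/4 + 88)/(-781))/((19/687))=-4.22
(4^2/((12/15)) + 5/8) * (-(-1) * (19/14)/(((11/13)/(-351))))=-1300455/112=-11611.21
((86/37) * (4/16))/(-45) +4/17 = 12589/56610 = 0.22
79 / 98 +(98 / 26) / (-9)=4441 / 11466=0.39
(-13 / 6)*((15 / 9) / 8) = -65 / 144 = -0.45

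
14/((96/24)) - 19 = -31/2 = -15.50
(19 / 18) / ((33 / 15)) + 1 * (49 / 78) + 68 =88942 / 1287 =69.11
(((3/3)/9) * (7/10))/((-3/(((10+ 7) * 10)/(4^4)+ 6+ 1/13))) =-26173/149760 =-0.17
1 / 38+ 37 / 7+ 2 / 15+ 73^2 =21284437 / 3990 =5334.45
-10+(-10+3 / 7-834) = -853.57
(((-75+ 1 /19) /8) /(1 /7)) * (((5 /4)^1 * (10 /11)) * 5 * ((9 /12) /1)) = -233625 /836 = -279.46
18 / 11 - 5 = -3.36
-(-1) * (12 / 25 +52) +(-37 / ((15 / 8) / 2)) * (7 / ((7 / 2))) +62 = 2666 / 75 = 35.55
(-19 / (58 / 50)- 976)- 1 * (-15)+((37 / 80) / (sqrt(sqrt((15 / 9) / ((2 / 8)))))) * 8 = -975.08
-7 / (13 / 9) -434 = -5705 / 13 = -438.85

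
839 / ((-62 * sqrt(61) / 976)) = -6712 * sqrt(61) / 31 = -1691.05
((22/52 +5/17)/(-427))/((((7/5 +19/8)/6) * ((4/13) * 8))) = -4755/4384436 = -0.00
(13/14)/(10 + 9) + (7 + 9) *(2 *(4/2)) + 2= 17569/266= 66.05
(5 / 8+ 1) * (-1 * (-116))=377 / 2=188.50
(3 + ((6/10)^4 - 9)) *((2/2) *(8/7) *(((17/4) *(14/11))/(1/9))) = -2245428/6875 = -326.61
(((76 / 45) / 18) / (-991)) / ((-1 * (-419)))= -38 / 168167745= -0.00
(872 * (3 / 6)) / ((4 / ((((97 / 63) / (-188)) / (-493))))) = 0.00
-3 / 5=-0.60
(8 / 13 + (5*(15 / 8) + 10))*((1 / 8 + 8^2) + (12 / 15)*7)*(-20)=-5798331 / 208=-27876.59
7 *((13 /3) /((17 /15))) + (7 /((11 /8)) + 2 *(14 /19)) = 118419 /3553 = 33.33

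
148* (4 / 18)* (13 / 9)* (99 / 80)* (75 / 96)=26455 / 576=45.93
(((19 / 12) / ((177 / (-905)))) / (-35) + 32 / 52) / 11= 163651 / 2126124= 0.08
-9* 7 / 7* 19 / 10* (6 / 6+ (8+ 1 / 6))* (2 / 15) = -209 / 10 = -20.90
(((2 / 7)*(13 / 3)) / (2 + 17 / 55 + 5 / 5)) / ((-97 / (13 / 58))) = -715 / 827022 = -0.00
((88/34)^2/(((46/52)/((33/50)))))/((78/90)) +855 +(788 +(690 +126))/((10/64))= 73956961/6647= 11126.37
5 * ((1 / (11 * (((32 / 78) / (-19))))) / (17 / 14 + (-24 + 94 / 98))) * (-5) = -302575 / 62744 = -4.82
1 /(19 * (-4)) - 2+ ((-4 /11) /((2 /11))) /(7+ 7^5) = -1286347 /638932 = -2.01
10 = 10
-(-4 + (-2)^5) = 36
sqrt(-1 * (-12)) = 2 * sqrt(3) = 3.46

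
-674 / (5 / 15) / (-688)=1011 / 344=2.94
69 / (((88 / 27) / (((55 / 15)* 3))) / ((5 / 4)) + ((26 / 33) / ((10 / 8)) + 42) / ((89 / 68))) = 9119385 / 4336136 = 2.10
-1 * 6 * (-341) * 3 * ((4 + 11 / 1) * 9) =828630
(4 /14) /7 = 2 /49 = 0.04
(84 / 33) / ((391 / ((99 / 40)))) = 63 / 3910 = 0.02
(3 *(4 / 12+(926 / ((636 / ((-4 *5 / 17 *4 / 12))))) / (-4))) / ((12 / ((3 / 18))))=7721 / 389232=0.02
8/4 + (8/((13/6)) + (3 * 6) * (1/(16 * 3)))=631/104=6.07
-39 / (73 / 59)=-2301 / 73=-31.52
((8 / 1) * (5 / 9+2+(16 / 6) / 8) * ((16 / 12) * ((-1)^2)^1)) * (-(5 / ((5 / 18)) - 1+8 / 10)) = -74048 / 135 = -548.50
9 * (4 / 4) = 9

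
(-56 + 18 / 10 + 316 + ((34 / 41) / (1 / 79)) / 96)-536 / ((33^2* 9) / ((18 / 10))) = 187442917 / 714384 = 262.38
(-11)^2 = 121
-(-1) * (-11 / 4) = -11 / 4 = -2.75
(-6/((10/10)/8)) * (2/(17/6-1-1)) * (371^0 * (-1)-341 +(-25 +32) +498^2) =-28531468.80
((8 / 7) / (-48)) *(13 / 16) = -13 / 672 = -0.02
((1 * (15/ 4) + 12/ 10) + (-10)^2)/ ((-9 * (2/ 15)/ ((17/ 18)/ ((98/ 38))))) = -677977/ 21168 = -32.03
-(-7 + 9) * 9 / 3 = -6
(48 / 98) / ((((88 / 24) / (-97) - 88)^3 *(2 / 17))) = -295706052 / 48465609607723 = -0.00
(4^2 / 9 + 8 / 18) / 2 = 1.11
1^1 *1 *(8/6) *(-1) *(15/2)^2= -75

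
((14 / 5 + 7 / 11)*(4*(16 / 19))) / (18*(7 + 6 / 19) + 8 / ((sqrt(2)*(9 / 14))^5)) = 26381178143617248 / 297253583501942815- 1824685888467456*sqrt(2) / 297253583501942815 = 0.08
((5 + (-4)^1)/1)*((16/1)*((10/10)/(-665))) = -16/665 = -0.02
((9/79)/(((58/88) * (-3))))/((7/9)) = -1188/16037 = -0.07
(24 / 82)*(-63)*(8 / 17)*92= -556416 / 697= -798.30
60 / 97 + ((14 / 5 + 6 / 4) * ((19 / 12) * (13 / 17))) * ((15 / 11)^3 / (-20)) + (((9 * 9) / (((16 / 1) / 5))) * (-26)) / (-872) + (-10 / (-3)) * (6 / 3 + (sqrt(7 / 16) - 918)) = -140216525708485 / 45933172032 + 5 * sqrt(7) / 6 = -3050.42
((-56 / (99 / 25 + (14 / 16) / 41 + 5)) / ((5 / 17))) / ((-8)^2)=-3485 / 10521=-0.33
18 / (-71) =-18 / 71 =-0.25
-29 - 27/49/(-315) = -49732/1715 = -29.00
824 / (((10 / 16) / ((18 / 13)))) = 118656 / 65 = 1825.48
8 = 8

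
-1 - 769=-770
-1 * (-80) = 80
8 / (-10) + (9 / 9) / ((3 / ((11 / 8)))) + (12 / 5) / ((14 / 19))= 2449 / 840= 2.92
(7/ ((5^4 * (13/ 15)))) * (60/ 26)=126/ 4225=0.03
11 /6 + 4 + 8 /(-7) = 197 /42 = 4.69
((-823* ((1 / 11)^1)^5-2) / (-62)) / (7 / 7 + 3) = 322925 / 39940648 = 0.01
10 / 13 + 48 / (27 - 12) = 258 / 65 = 3.97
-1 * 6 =-6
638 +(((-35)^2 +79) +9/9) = 1943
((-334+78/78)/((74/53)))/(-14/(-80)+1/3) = -469.18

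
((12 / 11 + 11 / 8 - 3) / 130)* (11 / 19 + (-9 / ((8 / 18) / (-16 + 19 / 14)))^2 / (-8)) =246210369829 / 5453127680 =45.15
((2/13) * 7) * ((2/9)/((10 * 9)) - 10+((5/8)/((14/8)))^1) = -54661/5265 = -10.38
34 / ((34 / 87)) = 87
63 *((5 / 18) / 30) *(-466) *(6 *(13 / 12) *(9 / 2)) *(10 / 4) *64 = -1272180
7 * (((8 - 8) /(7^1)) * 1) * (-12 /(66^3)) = 0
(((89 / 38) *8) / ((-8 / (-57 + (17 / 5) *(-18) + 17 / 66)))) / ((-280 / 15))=-3463969 / 234080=-14.80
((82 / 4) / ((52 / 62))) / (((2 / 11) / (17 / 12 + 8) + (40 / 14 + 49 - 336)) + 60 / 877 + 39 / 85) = -824390993195 / 9565146097104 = -0.09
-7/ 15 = -0.47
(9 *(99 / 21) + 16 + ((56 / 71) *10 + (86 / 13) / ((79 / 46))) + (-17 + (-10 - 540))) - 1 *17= -262269671 / 510419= -513.83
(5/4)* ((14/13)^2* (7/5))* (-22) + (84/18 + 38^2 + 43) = 1447.02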